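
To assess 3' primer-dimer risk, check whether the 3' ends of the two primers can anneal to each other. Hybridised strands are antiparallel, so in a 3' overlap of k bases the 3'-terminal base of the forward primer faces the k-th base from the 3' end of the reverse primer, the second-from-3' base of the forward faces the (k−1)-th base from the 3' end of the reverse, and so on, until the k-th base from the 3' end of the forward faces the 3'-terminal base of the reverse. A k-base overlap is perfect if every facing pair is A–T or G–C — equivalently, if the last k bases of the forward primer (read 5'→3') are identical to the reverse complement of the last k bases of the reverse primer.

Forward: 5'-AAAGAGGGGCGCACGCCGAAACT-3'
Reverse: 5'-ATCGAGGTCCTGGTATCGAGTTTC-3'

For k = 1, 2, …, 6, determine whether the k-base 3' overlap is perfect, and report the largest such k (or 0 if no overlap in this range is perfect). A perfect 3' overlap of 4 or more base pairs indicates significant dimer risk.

Last 6 bases (5'→3') — forward …GAAACT, reverse …AGTTTC.
Reverse complement of the reverse primer's last 6 bases: GAAACT; its first k bases are the reverse complement of the reverse primer's last k bases, so a perfect k-base overlap needs the forward primer's last k bases to equal them.
Comparing (forward last k vs required): k=1: T vs G ✗; k=2: CT vs GA ✗; k=3: ACT vs GAA ✗; k=4: AACT vs GAAA ✗; k=5: AAACT vs GAAAC ✗; k=6: GAAACT vs GAAACT ✓.
Only k = 6 is perfect, so the longest perfect 3' overlap is 6.

Longest perfect overlap: 6 complementary base pairs; significant dimer risk (threshold 4).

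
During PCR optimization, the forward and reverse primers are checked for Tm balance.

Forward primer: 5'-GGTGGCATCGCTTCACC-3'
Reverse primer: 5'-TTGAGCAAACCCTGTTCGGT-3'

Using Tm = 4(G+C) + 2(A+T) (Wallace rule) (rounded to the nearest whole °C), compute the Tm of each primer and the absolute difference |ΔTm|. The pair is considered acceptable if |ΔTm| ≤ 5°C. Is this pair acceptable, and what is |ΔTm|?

Forward: A=2 T=4 G=5 C=6 → Tm = 2·6 + 4·11 = 56°C.
Reverse: A=4 T=6 G=5 C=5 → Tm = 2·10 + 4·10 = 60°C.
|ΔTm| = |56 − 60| = 4°C, ≤ 5°C.

|ΔTm| = 4°C; the pair is acceptable.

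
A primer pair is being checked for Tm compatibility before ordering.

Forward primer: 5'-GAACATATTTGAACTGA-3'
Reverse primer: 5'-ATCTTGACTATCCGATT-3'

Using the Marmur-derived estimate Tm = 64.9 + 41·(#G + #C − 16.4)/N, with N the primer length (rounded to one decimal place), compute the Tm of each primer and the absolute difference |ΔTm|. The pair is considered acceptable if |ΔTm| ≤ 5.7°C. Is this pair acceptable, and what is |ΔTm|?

Forward: G+C = 5, N = 17 → Tm = 64.9 + 41·(5 − 16.4)/17 = 37.4°C.
Reverse: G+C = 6, N = 17 → Tm = 64.9 + 41·(6 − 16.4)/17 = 39.8°C.
|ΔTm| = |37.4 − 39.8| = 2.4°C, ≤ 5.7°C.

|ΔTm| = 2.4°C; the pair is acceptable.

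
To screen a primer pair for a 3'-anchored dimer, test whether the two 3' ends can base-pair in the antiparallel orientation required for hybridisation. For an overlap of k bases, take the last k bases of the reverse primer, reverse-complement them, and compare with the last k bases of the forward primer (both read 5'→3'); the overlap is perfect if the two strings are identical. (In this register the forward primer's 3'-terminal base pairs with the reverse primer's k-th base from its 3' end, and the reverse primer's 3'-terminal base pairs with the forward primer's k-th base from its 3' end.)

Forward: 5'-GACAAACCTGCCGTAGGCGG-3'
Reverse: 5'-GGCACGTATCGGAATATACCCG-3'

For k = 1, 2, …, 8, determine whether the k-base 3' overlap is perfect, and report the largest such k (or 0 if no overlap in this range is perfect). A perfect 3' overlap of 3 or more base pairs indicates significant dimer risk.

Last 8 bases (5'→3') — forward …GTAGGCGG, reverse …TATACCCG.
Reverse complement of the reverse primer's last 8 bases: CGGGTATA; its first k bases are the reverse complement of the reverse primer's last k bases, so a perfect k-base overlap needs the forward primer's last k bases to equal them.
Comparing (forward last k vs required): k=1: G vs C ✗; k=2: GG vs CG ✗; k=3: CGG vs CGG ✓; k=4: GCGG vs CGGG ✗; k=5: GGCGG vs CGGGT ✗; k=6: AGGCGG vs CGGGTA ✗; k=7: TAGGCGG vs CGGGTAT ✗; k=8: GTAGGCGG vs CGGGTATA ✗.
Only k = 3 is perfect, so the longest perfect 3' overlap is 3.

Longest perfect overlap: 3 complementary base pairs; significant dimer risk (threshold 3).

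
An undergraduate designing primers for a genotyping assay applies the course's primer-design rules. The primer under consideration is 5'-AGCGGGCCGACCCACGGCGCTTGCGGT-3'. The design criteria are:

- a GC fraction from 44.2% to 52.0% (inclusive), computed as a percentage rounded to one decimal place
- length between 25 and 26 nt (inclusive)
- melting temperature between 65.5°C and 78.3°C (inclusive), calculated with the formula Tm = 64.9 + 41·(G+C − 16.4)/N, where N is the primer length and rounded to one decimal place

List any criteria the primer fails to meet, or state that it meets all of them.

Fails: GC content, length.

Base counts: A=3, T=3, G=11, C=10 (length 27).
GC content: GC 21/27 = 77.8%, outside 44.2–52.0% ✗
length: length 27, outside 25–26 ✗
Tm: Tm = 64.9 + 41·(21 − 16.4)/27 = 71.9°C ✓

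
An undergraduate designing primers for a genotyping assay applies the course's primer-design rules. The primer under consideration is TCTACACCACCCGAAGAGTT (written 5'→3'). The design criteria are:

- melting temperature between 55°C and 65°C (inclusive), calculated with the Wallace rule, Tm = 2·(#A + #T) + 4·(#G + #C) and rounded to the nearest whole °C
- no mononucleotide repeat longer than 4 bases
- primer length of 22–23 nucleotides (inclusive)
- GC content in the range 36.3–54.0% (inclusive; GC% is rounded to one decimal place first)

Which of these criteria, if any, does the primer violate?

Fails: length.

Base counts: A=6, T=4, G=3, C=7 (length 20).
Tm: Tm = 2·10 + 4·10 = 60°C ✓
homopolymer run: longest run = 3 ✓
length: length 20, outside 22–23 ✗
GC content: GC 10/20 = 50.0% ✓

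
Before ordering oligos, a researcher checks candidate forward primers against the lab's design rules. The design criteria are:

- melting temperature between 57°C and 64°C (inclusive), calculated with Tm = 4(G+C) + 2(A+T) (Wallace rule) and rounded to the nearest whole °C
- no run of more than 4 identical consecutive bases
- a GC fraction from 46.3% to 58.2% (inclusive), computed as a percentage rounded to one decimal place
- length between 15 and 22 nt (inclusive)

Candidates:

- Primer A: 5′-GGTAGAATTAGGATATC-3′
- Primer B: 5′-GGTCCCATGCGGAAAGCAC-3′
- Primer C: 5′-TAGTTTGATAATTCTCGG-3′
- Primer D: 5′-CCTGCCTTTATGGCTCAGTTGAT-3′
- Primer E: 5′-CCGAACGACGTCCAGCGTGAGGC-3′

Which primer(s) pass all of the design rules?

None of the candidates satisfy all criteria.

Primer A (17 nt, A=6 T=5 G=5 C=1): Tm = 2·11 + 4·6 = 46°C, outside 57–64°C ✗; longest run = 2 ✓; GC 6/17 = 35.3%, outside 46.3–58.2% ✗; length 17 ✓ — fails.
Primer B (19 nt, A=5 T=2 G=6 C=6): Tm = 2·7 + 4·12 = 62°C ✓; longest run = 3 ✓; GC 12/19 = 63.2%, outside 46.3–58.2% ✗; length 19 ✓ — fails.
Primer C (18 nt, A=4 T=8 G=4 C=2): Tm = 2·12 + 4·6 = 48°C, outside 57–64°C ✗; longest run = 3 ✓; GC 6/18 = 33.3%, outside 46.3–58.2% ✗; length 18 ✓ — fails.
Primer D (23 nt, A=3 T=9 G=5 C=6): Tm = 2·12 + 4·11 = 68°C, outside 57–64°C ✗; longest run = 3 ✓; GC 11/23 = 47.8% ✓; length 23, outside 15–22 ✗ — fails.
Primer E (23 nt, A=5 T=2 G=8 C=8): Tm = 2·7 + 4·16 = 78°C, outside 57–64°C ✗; longest run = 2 ✓; GC 16/23 = 69.6%, outside 46.3–58.2% ✗; length 23, outside 15–22 ✗ — fails.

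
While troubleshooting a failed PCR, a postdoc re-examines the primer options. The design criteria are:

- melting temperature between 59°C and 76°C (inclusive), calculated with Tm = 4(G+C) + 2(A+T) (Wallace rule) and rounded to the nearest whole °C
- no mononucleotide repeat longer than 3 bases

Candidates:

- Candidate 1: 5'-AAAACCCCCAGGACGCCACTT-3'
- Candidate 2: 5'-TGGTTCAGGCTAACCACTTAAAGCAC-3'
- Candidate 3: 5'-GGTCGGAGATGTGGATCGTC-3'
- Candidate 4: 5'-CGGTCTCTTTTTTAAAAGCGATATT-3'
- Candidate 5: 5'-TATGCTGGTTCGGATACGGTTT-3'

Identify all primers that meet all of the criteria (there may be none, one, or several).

Candidate 2, Candidate 3 and Candidate 5.

Candidate 1 (21 nt, A=7 T=2 G=3 C=9): Tm = 2·9 + 4·12 = 66°C ✓; longest run = 5, exceeds 3 ✗ — fails.
Candidate 2 (26 nt, A=8 T=6 G=5 C=7): Tm = 2·14 + 4·12 = 76°C ✓; longest run = 3 ✓ — passes.
Candidate 3 (20 nt, A=3 T=5 G=9 C=3): Tm = 2·8 + 4·12 = 64°C ✓; longest run = 2 ✓ — passes.
Candidate 4 (25 nt, A=6 T=11 G=4 C=4): Tm = 2·17 + 4·8 = 66°C ✓; longest run = 6, exceeds 3 ✗ — fails.
Candidate 5 (22 nt, A=3 T=9 G=7 C=3): Tm = 2·12 + 4·10 = 64°C ✓; longest run = 3 ✓ — passes.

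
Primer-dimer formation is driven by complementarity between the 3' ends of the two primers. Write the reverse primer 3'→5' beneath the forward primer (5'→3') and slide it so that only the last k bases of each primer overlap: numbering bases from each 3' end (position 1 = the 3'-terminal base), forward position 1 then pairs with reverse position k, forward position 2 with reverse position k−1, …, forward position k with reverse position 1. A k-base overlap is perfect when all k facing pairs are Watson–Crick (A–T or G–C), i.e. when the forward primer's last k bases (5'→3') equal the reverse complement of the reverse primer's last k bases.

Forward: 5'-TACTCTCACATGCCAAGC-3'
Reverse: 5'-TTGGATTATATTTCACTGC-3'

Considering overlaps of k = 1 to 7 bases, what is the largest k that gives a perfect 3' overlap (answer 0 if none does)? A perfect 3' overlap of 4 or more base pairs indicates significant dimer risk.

Last 7 bases (5'→3') — forward …GCCAAGC, reverse …TCACTGC.
Reverse complement of the reverse primer's last 7 bases: GCAGTGA; its first k bases are the reverse complement of the reverse primer's last k bases, so a perfect k-base overlap needs the forward primer's last k bases to equal them.
Comparing (forward last k vs required): k=1: C vs G ✗; k=2: GC vs GC ✓; k=3: AGC vs GCA ✗; k=4: AAGC vs GCAG ✗; k=5: CAAGC vs GCAGT ✗; k=6: CCAAGC vs GCAGTG ✗; k=7: GCCAAGC vs GCAGTGA ✗.
Only k = 2 is perfect, so the longest perfect 3' overlap is 2.

Longest perfect overlap: 2 complementary base pairs; below the dimer-risk threshold (threshold 4).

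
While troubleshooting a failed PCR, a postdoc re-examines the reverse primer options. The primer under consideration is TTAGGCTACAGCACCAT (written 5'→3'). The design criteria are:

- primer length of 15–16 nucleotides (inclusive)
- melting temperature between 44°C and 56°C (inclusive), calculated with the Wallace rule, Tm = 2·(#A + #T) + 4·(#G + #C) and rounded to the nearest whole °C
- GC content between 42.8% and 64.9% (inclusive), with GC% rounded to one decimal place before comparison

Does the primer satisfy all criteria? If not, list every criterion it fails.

Base counts: A=5, T=4, G=3, C=5 (length 17).
length: length 17, outside 15–16 ✗
Tm: Tm = 2·9 + 4·8 = 50°C ✓
GC content: GC 8/17 = 47.1% ✓

Fails: length.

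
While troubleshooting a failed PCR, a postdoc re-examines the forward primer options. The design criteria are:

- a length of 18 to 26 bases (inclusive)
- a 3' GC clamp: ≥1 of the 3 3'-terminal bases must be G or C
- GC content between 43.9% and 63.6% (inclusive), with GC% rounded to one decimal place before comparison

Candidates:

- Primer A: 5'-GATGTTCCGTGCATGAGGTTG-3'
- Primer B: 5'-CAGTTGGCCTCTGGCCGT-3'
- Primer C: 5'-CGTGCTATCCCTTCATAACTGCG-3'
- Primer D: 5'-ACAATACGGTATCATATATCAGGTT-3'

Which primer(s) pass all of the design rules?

Primer A and Primer C.

Primer A (21 nt, A=3 T=7 G=8 C=3): length 21 ✓; 3' end TTG has 1 G/C ✓; GC 11/21 = 52.4% ✓ — passes.
Primer B (18 nt, A=1 T=5 G=6 C=6): length 18 ✓; 3' end CGT has 2 G/C ✓; GC 12/18 = 66.7%, outside 43.9–63.6% ✗ — fails.
Primer C (23 nt, A=4 T=7 G=4 C=8): length 23 ✓; 3' end GCG has 3 G/C ✓; GC 12/23 = 52.2% ✓ — passes.
Primer D (25 nt, A=9 T=8 G=4 C=4): length 25 ✓; 3' end GTT has 1 G/C ✓; GC 8/25 = 32.0%, outside 43.9–63.6% ✗ — fails.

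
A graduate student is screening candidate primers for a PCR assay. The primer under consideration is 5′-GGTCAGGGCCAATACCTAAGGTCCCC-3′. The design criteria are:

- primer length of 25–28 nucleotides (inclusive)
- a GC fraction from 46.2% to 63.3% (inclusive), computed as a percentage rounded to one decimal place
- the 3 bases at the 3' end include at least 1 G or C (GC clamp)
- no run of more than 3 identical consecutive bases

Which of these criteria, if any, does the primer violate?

Fails: homopolymer run.

Base counts: A=6, T=4, G=7, C=9 (length 26).
length: length 26 ✓
GC content: GC 16/26 = 61.5% ✓
GC clamp: 3' end CCC has 3 G/C ✓
homopolymer run: longest run = 4, exceeds 3 ✗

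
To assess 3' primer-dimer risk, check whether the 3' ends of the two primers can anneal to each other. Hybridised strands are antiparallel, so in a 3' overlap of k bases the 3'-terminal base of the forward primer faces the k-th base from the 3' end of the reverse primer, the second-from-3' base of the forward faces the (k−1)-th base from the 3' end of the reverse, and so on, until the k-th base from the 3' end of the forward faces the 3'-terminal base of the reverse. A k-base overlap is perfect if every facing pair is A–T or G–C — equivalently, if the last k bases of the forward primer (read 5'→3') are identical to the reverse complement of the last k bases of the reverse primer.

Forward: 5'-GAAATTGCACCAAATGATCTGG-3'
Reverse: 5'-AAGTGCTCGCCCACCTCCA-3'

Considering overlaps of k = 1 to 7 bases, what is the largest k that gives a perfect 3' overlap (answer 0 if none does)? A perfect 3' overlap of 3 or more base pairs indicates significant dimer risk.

Longest perfect overlap: 3 complementary base pairs; significant dimer risk (threshold 3).

Last 7 bases (5'→3') — forward …GATCTGG, reverse …ACCTCCA.
Reverse complement of the reverse primer's last 7 bases: TGGAGGT; its first k bases are the reverse complement of the reverse primer's last k bases, so a perfect k-base overlap needs the forward primer's last k bases to equal them.
Comparing (forward last k vs required): k=1: G vs T ✗; k=2: GG vs TG ✗; k=3: TGG vs TGG ✓; k=4: CTGG vs TGGA ✗; k=5: TCTGG vs TGGAG ✗; k=6: ATCTGG vs TGGAGG ✗; k=7: GATCTGG vs TGGAGGT ✗.
Only k = 3 is perfect, so the longest perfect 3' overlap is 3.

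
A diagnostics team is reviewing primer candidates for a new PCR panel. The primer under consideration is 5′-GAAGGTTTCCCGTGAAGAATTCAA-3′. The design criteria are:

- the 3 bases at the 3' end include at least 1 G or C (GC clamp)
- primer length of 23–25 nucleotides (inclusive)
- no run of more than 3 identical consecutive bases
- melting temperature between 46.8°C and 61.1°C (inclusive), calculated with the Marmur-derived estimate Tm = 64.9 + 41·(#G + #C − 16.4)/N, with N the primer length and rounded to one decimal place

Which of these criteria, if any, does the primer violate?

Base counts: A=8, T=6, G=6, C=4 (length 24).
GC clamp: 3' end CAA has 1 G/C ✓
length: length 24 ✓
homopolymer run: longest run = 3 ✓
Tm: Tm = 64.9 + 41·(10 − 16.4)/24 = 54.0°C ✓

Meets all criteria.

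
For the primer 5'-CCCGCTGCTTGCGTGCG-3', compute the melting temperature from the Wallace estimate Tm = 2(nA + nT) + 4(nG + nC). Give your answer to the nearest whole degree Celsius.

Base counts: A=0, T=4, G=6, C=7 (length 17).
Tm = 2·(0+4) + 4·(6+7) = 2·4 + 4·13 = 8 + 52 = 60°C.

60°C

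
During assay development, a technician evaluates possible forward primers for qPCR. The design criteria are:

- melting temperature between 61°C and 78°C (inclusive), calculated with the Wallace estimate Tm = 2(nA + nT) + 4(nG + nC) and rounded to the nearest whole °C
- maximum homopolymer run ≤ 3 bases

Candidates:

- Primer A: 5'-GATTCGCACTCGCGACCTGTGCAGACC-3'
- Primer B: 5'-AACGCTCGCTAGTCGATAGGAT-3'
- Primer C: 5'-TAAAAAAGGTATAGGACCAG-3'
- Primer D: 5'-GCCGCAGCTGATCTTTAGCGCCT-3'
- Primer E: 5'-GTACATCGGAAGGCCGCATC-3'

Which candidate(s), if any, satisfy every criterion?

Primer B, Primer D and Primer E.

Primer A (27 nt, A=5 T=5 G=7 C=10): Tm = 2·10 + 4·17 = 88°C, outside 61–78°C ✗; longest run = 2 ✓ — fails.
Primer B (22 nt, A=6 T=5 G=6 C=5): Tm = 2·11 + 4·11 = 66°C ✓; longest run = 2 ✓ — passes.
Primer C (20 nt, A=10 T=3 G=5 C=2): Tm = 2·13 + 4·7 = 54°C, outside 61–78°C ✗; longest run = 6, exceeds 3 ✗ — fails.
Primer D (23 nt, A=3 T=6 G=6 C=8): Tm = 2·9 + 4·14 = 74°C ✓; longest run = 3 ✓ — passes.
Primer E (20 nt, A=5 T=3 G=6 C=6): Tm = 2·8 + 4·12 = 64°C ✓; longest run = 2 ✓ — passes.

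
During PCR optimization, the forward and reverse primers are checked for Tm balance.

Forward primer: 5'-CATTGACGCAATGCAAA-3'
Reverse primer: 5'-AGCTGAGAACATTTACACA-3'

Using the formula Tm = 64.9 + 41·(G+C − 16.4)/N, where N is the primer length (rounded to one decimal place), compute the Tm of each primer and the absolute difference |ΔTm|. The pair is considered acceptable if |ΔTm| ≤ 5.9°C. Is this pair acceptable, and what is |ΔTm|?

|ΔTm| = 2.4°C; the pair is acceptable.

Forward: G+C = 7, N = 17 → Tm = 64.9 + 41·(7 − 16.4)/17 = 42.2°C.
Reverse: G+C = 7, N = 19 → Tm = 64.9 + 41·(7 − 16.4)/19 = 44.6°C.
|ΔTm| = |42.2 − 44.6| = 2.4°C, ≤ 5.9°C.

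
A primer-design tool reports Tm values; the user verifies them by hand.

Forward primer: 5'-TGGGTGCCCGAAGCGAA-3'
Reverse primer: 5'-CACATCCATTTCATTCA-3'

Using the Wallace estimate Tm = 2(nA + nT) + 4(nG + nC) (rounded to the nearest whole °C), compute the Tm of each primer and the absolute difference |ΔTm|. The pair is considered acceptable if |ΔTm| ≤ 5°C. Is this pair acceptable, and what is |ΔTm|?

Forward: A=4 T=2 G=7 C=4 → Tm = 2·6 + 4·11 = 56°C.
Reverse: A=5 T=6 G=0 C=6 → Tm = 2·11 + 4·6 = 46°C.
|ΔTm| = |56 − 46| = 10°C, > 5°C.

|ΔTm| = 10°C; the pair is not acceptable.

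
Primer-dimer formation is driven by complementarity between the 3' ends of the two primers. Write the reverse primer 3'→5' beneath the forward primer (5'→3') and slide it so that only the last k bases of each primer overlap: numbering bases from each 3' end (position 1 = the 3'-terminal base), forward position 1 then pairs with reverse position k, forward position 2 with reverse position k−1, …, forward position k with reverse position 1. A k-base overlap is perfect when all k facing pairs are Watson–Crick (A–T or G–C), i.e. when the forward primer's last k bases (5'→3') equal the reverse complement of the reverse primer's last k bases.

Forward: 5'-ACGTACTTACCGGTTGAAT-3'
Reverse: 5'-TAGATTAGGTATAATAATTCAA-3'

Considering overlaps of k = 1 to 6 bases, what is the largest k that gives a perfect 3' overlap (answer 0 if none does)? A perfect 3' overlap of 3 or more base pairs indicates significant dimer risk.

Last 6 bases (5'→3') — forward …TTGAAT, reverse …ATTCAA.
Reverse complement of the reverse primer's last 6 bases: TTGAAT; its first k bases are the reverse complement of the reverse primer's last k bases, so a perfect k-base overlap needs the forward primer's last k bases to equal them.
Comparing (forward last k vs required): k=1: T vs T ✓; k=2: AT vs TT ✗; k=3: AAT vs TTG ✗; k=4: GAAT vs TTGA ✗; k=5: TGAAT vs TTGAA ✗; k=6: TTGAAT vs TTGAAT ✓.
Perfect overlaps at k = 1, 6; the largest is 6.

Longest perfect overlap: 6 complementary base pairs; significant dimer risk (threshold 3).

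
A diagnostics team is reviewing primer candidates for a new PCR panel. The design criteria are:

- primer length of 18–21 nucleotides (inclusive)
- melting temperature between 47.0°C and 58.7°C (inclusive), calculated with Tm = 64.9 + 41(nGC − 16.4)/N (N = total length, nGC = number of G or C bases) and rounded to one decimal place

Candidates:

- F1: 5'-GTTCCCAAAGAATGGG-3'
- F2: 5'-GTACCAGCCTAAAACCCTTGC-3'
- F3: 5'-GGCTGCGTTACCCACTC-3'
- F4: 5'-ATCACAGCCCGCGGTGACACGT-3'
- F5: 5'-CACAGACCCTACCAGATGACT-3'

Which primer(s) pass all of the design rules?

F2 and F5.

F1 (16 nt, A=5 T=3 G=5 C=3): length 16, outside 18–21 ✗; Tm = 64.9 + 41·(8 − 16.4)/16 = 43.4°C, outside 47.0–58.7°C ✗ — fails.
F2 (21 nt, A=6 T=4 G=3 C=8): length 21 ✓; Tm = 64.9 + 41·(11 − 16.4)/21 = 54.4°C ✓ — passes.
F3 (17 nt, A=2 T=4 G=4 C=7): length 17, outside 18–21 ✗; Tm = 64.9 + 41·(11 − 16.4)/17 = 51.9°C ✓ — fails.
F4 (22 nt, A=5 T=3 G=6 C=8): length 22, outside 18–21 ✗; Tm = 64.9 + 41·(14 − 16.4)/22 = 60.4°C, outside 47.0–58.7°C ✗ — fails.
F5 (21 nt, A=7 T=3 G=3 C=8): length 21 ✓; Tm = 64.9 + 41·(11 − 16.4)/21 = 54.4°C ✓ — passes.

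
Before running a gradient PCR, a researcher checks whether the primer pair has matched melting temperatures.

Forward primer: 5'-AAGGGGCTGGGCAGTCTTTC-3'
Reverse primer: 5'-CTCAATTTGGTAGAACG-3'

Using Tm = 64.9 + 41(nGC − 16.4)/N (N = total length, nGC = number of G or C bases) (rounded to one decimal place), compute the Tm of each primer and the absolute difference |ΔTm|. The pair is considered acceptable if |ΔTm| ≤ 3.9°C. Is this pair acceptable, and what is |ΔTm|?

Forward: G+C = 12, N = 20 → Tm = 64.9 + 41·(12 − 16.4)/20 = 55.9°C.
Reverse: G+C = 7, N = 17 → Tm = 64.9 + 41·(7 − 16.4)/17 = 42.2°C.
|ΔTm| = |55.9 − 42.2| = 13.7°C, > 3.9°C.

|ΔTm| = 13.7°C; the pair is not acceptable.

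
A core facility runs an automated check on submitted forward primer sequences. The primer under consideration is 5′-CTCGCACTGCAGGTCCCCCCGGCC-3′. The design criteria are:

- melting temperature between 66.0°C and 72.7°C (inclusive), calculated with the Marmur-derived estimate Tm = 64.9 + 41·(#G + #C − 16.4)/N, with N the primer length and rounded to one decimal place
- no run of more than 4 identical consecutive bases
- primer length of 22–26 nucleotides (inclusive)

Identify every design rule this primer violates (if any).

Base counts: A=2, T=3, G=6, C=13 (length 24).
Tm: Tm = 64.9 + 41·(19 − 16.4)/24 = 69.3°C ✓
homopolymer run: longest run = 6, exceeds 4 ✗
length: length 24 ✓

Fails: homopolymer run.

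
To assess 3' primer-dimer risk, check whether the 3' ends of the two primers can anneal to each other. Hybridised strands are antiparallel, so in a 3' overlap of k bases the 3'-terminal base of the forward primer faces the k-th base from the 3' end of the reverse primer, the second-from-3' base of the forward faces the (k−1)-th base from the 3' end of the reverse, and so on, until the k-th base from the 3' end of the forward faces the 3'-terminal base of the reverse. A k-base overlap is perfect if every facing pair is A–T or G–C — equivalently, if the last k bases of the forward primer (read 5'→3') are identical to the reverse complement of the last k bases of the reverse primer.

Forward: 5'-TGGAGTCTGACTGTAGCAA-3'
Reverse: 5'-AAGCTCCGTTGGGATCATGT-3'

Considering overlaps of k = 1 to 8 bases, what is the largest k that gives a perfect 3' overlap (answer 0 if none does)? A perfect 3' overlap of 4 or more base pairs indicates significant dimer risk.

Last 8 bases (5'→3') — forward …TGTAGCAA, reverse …GATCATGT.
Reverse complement of the reverse primer's last 8 bases: ACATGATC; its first k bases are the reverse complement of the reverse primer's last k bases, so a perfect k-base overlap needs the forward primer's last k bases to equal them.
Comparing (forward last k vs required): k=1: A vs A ✓; k=2: AA vs AC ✗; k=3: CAA vs ACA ✗; k=4: GCAA vs ACAT ✗; k=5: AGCAA vs ACATG ✗; k=6: TAGCAA vs ACATGA ✗; k=7: GTAGCAA vs ACATGAT ✗; k=8: TGTAGCAA vs ACATGATC ✗.
Only k = 1 is perfect, so the longest perfect 3' overlap is 1.

Longest perfect overlap: 1 complementary base pair; below the dimer-risk threshold (threshold 4).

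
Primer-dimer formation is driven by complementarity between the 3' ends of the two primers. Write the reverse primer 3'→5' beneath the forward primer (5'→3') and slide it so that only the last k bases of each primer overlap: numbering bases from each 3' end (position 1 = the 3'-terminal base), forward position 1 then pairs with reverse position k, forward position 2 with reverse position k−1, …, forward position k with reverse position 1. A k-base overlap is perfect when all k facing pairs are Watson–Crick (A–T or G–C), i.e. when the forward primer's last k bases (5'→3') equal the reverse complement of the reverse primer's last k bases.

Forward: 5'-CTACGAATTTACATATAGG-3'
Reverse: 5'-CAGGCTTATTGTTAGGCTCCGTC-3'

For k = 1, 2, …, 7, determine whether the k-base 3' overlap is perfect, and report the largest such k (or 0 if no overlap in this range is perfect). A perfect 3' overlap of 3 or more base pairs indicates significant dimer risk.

Longest perfect overlap: 1 complementary base pair; below the dimer-risk threshold (threshold 3).

Last 7 bases (5'→3') — forward …ATATAGG, reverse …CTCCGTC.
Reverse complement of the reverse primer's last 7 bases: GACGGAG; its first k bases are the reverse complement of the reverse primer's last k bases, so a perfect k-base overlap needs the forward primer's last k bases to equal them.
Comparing (forward last k vs required): k=1: G vs G ✓; k=2: GG vs GA ✗; k=3: AGG vs GAC ✗; k=4: TAGG vs GACG ✗; k=5: ATAGG vs GACGG ✗; k=6: TATAGG vs GACGGA ✗; k=7: ATATAGG vs GACGGAG ✗.
Only k = 1 is perfect, so the longest perfect 3' overlap is 1.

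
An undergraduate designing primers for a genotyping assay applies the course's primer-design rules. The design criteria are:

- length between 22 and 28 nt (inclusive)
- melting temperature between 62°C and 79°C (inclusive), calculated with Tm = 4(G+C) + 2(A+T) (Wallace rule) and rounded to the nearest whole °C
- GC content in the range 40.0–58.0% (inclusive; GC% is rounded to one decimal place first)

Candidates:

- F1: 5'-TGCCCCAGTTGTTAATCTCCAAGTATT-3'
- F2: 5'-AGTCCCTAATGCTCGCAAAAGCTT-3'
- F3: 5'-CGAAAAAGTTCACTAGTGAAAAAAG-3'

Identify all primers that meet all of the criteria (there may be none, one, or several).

F1 (27 nt, A=6 T=10 G=4 C=7): length 27 ✓; Tm = 2·16 + 4·11 = 76°C ✓; GC 11/27 = 40.7% ✓ — passes.
F2 (24 nt, A=7 T=6 G=4 C=7): length 24 ✓; Tm = 2·13 + 4·11 = 70°C ✓; GC 11/24 = 45.8% ✓ — passes.
F3 (25 nt, A=13 T=4 G=5 C=3): length 25 ✓; Tm = 2·17 + 4·8 = 66°C ✓; GC 8/25 = 32.0%, outside 40.0–58.0% ✗ — fails.

F1 and F2.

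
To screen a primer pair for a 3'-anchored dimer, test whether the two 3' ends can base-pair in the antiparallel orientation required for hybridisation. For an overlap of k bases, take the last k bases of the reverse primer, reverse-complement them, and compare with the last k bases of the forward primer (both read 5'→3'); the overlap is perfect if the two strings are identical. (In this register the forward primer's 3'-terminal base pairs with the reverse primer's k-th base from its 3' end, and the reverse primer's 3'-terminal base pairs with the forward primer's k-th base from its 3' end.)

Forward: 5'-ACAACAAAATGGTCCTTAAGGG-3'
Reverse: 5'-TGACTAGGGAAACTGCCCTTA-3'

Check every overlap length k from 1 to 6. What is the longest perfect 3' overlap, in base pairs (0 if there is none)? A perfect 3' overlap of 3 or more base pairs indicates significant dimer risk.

Longest perfect overlap: 6 complementary base pairs; significant dimer risk (threshold 3).

Last 6 bases (5'→3') — forward …TAAGGG, reverse …CCCTTA.
Reverse complement of the reverse primer's last 6 bases: TAAGGG; its first k bases are the reverse complement of the reverse primer's last k bases, so a perfect k-base overlap needs the forward primer's last k bases to equal them.
Comparing (forward last k vs required): k=1: G vs T ✗; k=2: GG vs TA ✗; k=3: GGG vs TAA ✗; k=4: AGGG vs TAAG ✗; k=5: AAGGG vs TAAGG ✗; k=6: TAAGGG vs TAAGGG ✓.
Only k = 6 is perfect, so the longest perfect 3' overlap is 6.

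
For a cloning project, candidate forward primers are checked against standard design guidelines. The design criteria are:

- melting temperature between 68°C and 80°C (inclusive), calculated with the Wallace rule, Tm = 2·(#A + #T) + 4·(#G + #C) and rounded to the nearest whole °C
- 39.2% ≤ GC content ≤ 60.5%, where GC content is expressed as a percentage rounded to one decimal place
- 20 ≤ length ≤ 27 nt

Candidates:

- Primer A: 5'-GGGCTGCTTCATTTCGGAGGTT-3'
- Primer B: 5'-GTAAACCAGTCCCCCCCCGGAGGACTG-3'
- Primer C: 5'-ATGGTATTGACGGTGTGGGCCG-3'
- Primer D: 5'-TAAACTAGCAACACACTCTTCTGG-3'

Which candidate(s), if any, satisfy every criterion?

Primer A (22 nt, A=2 T=8 G=8 C=4): Tm = 2·10 + 4·12 = 68°C ✓; GC 12/22 = 54.5% ✓; length 22 ✓ — passes.
Primer B (27 nt, A=6 T=3 G=7 C=11): Tm = 2·9 + 4·18 = 90°C, outside 68–80°C ✗; GC 18/27 = 66.7%, outside 39.2–60.5% ✗; length 27 ✓ — fails.
Primer C (22 nt, A=3 T=6 G=10 C=3): Tm = 2·9 + 4·13 = 70°C ✓; GC 13/22 = 59.1% ✓; length 22 ✓ — passes.
Primer D (24 nt, A=8 T=6 G=3 C=7): Tm = 2·14 + 4·10 = 68°C ✓; GC 10/24 = 41.7% ✓; length 24 ✓ — passes.

Primer A, Primer C and Primer D.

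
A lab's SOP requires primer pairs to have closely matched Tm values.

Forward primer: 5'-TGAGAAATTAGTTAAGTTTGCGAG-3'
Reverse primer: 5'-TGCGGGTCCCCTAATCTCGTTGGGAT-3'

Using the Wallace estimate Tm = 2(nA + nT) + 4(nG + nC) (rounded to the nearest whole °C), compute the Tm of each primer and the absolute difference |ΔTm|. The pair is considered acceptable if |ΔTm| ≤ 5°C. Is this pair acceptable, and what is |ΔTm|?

Forward: A=8 T=8 G=7 C=1 → Tm = 2·16 + 4·8 = 64°C.
Reverse: A=3 T=8 G=8 C=7 → Tm = 2·11 + 4·15 = 82°C.
|ΔTm| = |64 − 82| = 18°C, > 5°C.

|ΔTm| = 18°C; the pair is not acceptable.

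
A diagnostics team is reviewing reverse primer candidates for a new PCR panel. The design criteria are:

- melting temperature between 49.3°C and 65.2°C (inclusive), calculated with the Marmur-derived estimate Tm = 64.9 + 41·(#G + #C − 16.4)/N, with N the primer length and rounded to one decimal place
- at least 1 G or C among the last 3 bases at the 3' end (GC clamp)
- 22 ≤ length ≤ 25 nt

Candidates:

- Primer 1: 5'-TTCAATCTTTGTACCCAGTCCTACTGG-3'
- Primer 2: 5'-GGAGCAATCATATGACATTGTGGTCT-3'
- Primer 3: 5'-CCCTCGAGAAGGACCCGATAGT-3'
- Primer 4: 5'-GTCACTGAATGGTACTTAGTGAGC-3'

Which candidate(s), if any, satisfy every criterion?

Primer 1 (27 nt, A=5 T=10 G=4 C=8): Tm = 64.9 + 41·(12 − 16.4)/27 = 58.2°C ✓; 3' end TGG has 2 G/C ✓; length 27, outside 22–25 ✗ — fails.
Primer 2 (26 nt, A=7 T=8 G=7 C=4): Tm = 64.9 + 41·(11 − 16.4)/26 = 56.4°C ✓; 3' end TCT has 1 G/C ✓; length 26, outside 22–25 ✗ — fails.
Primer 3 (22 nt, A=6 T=3 G=6 C=7): Tm = 64.9 + 41·(13 − 16.4)/22 = 58.6°C ✓; 3' end AGT has 1 G/C ✓; length 22 ✓ — passes.
Primer 4 (24 nt, A=6 T=7 G=7 C=4): Tm = 64.9 + 41·(11 − 16.4)/24 = 55.7°C ✓; 3' end AGC has 2 G/C ✓; length 24 ✓ — passes.

Primer 3 and Primer 4.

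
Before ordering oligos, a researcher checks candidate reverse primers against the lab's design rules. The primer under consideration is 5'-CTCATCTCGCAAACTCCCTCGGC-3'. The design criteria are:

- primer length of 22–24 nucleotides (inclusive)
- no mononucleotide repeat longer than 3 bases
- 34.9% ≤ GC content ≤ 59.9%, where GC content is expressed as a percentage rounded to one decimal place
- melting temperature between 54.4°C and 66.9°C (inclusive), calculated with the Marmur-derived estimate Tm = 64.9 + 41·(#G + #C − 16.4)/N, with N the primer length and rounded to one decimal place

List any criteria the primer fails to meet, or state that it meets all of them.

Fails: GC content.

Base counts: A=4, T=5, G=3, C=11 (length 23).
length: length 23 ✓
homopolymer run: longest run = 3 ✓
GC content: GC 14/23 = 60.9%, outside 34.9–59.9% ✗
Tm: Tm = 64.9 + 41·(14 − 16.4)/23 = 60.6°C ✓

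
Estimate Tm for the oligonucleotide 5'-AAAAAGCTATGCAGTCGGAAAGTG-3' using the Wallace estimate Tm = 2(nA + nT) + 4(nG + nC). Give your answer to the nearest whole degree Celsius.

68°C

Base counts: A=10, T=4, G=7, C=3 (length 24).
Tm = 2·(10+4) + 4·(7+3) = 2·14 + 4·10 = 28 + 40 = 68°C.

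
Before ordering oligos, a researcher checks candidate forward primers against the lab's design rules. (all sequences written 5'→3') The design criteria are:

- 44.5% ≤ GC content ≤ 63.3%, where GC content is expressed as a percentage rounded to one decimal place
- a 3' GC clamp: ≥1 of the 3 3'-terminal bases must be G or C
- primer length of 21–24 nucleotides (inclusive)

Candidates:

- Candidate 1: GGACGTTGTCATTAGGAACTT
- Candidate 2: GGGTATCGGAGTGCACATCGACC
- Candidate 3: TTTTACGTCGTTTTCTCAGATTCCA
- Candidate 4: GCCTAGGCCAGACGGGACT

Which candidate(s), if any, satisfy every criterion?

Candidate 2 only.

Candidate 1 (21 nt, A=5 T=7 G=6 C=3): GC 9/21 = 42.9%, outside 44.5–63.3% ✗; 3' end CTT has 1 G/C ✓; length 21 ✓ — fails.
Candidate 2 (23 nt, A=5 T=4 G=8 C=6): GC 14/23 = 60.9% ✓; 3' end ACC has 2 G/C ✓; length 23 ✓ — passes.
Candidate 3 (25 nt, A=4 T=12 G=3 C=6): GC 9/25 = 36.0%, outside 44.5–63.3% ✗; 3' end CCA has 2 G/C ✓; length 25, outside 21–24 ✗ — fails.
Candidate 4 (19 nt, A=4 T=2 G=7 C=6): GC 13/19 = 68.4%, outside 44.5–63.3% ✗; 3' end ACT has 1 G/C ✓; length 19, outside 21–24 ✗ — fails.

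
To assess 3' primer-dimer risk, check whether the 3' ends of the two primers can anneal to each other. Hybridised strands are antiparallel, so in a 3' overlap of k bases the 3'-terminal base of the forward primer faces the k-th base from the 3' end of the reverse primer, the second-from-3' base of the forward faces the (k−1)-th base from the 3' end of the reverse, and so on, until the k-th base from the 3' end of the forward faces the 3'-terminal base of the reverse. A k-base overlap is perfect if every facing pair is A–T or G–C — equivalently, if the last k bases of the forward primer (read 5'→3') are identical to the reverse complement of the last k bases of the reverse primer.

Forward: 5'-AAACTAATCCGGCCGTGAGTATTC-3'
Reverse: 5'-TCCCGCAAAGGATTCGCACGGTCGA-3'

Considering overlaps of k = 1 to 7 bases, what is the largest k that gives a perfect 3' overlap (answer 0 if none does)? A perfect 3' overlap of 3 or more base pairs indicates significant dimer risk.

Last 7 bases (5'→3') — forward …AGTATTC, reverse …CGGTCGA.
Reverse complement of the reverse primer's last 7 bases: TCGACCG; its first k bases are the reverse complement of the reverse primer's last k bases, so a perfect k-base overlap needs the forward primer's last k bases to equal them.
Comparing (forward last k vs required): k=1: C vs T ✗; k=2: TC vs TC ✓; k=3: TTC vs TCG ✗; k=4: ATTC vs TCGA ✗; k=5: TATTC vs TCGAC ✗; k=6: GTATTC vs TCGACC ✗; k=7: AGTATTC vs TCGACCG ✗.
Only k = 2 is perfect, so the longest perfect 3' overlap is 2.

Longest perfect overlap: 2 complementary base pairs; below the dimer-risk threshold (threshold 3).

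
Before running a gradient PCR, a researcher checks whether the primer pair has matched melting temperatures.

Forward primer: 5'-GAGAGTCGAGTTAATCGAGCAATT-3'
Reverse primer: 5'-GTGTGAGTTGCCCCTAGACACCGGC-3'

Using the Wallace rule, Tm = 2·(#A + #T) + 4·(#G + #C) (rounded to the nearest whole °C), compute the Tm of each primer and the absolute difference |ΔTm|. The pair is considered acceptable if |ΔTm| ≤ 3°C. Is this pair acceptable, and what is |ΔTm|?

|ΔTm| = 14°C; the pair is not acceptable.

Forward: A=8 T=6 G=7 C=3 → Tm = 2·14 + 4·10 = 68°C.
Reverse: A=4 T=5 G=8 C=8 → Tm = 2·9 + 4·16 = 82°C.
|ΔTm| = |68 − 82| = 14°C, > 3°C.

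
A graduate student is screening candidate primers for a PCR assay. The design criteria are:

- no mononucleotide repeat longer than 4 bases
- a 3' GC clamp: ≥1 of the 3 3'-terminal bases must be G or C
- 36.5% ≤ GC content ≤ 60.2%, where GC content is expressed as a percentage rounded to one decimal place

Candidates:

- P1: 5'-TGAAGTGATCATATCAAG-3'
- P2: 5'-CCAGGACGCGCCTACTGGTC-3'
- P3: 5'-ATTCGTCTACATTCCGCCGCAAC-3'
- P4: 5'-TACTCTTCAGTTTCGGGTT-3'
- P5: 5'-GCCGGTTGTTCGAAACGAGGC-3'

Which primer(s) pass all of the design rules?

P3 and P4.

P1 (18 nt, A=7 T=5 G=4 C=2): longest run = 2 ✓; 3' end AAG has 1 G/C ✓; GC 6/18 = 33.3%, outside 36.5–60.2% ✗ — fails.
P2 (20 nt, A=3 T=3 G=6 C=8): longest run = 2 ✓; 3' end GTC has 2 G/C ✓; GC 14/20 = 70.0%, outside 36.5–60.2% ✗ — fails.
P3 (23 nt, A=5 T=6 G=3 C=9): longest run = 2 ✓; 3' end AAC has 1 G/C ✓; GC 12/23 = 52.2% ✓ — passes.
P4 (19 nt, A=2 T=9 G=4 C=4): longest run = 3 ✓; 3' end GTT has 1 G/C ✓; GC 8/19 = 42.1% ✓ — passes.
P5 (21 nt, A=4 T=4 G=8 C=5): longest run = 3 ✓; 3' end GGC has 3 G/C ✓; GC 13/21 = 61.9%, outside 36.5–60.2% ✗ — fails.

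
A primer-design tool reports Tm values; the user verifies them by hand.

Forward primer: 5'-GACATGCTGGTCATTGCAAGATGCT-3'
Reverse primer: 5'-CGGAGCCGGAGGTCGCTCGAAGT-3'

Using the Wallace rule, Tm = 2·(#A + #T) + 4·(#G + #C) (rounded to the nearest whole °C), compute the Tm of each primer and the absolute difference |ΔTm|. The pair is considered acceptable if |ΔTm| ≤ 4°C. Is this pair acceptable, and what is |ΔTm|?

Forward: A=6 T=7 G=7 C=5 → Tm = 2·13 + 4·12 = 74°C.
Reverse: A=4 T=3 G=10 C=6 → Tm = 2·7 + 4·16 = 78°C.
|ΔTm| = |74 − 78| = 4°C, ≤ 4°C.

|ΔTm| = 4°C; the pair is acceptable.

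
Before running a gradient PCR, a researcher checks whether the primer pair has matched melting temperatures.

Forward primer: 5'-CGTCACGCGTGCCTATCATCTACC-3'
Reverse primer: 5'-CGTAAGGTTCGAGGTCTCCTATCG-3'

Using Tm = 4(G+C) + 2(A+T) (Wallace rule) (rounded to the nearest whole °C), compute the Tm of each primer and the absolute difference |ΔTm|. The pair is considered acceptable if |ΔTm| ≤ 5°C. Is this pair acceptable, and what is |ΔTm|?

Forward: A=4 T=6 G=4 C=10 → Tm = 2·10 + 4·14 = 76°C.
Reverse: A=4 T=7 G=7 C=6 → Tm = 2·11 + 4·13 = 74°C.
|ΔTm| = |76 − 74| = 2°C, ≤ 5°C.

|ΔTm| = 2°C; the pair is acceptable.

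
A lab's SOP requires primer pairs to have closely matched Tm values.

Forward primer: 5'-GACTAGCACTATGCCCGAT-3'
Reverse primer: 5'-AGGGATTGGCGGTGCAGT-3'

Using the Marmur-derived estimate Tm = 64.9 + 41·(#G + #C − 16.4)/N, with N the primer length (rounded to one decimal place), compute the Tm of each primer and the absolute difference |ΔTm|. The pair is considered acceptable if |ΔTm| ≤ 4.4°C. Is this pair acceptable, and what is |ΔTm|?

|ΔTm| = 1.5°C; the pair is acceptable.

Forward: G+C = 10, N = 19 → Tm = 64.9 + 41·(10 − 16.4)/19 = 51.1°C.
Reverse: G+C = 11, N = 18 → Tm = 64.9 + 41·(11 − 16.4)/18 = 52.6°C.
|ΔTm| = |51.1 − 52.6| = 1.5°C, ≤ 4.4°C.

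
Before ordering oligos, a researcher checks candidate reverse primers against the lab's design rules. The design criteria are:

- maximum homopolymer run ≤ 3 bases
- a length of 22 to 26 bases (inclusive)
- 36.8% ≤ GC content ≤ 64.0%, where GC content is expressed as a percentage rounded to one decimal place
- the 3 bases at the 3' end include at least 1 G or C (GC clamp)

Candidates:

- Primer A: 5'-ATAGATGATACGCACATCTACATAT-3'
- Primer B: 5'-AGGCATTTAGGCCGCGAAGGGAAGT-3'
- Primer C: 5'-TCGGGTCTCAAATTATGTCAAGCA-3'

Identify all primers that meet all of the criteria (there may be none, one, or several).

Primer A (25 nt, A=10 T=7 G=3 C=5): longest run = 1 ✓; length 25 ✓; GC 8/25 = 32.0%, outside 36.8–64.0% ✗; 3' end TAT has 0 G/C, need ≥1 ✗ — fails.
Primer B (25 nt, A=7 T=4 G=10 C=4): longest run = 3 ✓; length 25 ✓; GC 14/25 = 56.0% ✓; 3' end AGT has 1 G/C ✓ — passes.
Primer C (24 nt, A=7 T=7 G=5 C=5): longest run = 3 ✓; length 24 ✓; GC 10/24 = 41.7% ✓; 3' end GCA has 2 G/C ✓ — passes.

Primer B and Primer C.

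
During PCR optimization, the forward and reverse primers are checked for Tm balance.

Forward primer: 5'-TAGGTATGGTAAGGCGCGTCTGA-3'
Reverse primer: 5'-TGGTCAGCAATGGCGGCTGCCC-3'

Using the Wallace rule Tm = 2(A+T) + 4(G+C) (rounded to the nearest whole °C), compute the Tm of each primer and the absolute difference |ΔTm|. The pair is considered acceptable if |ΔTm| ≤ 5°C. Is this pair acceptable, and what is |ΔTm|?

Forward: A=5 T=6 G=9 C=3 → Tm = 2·11 + 4·12 = 70°C.
Reverse: A=3 T=4 G=8 C=7 → Tm = 2·7 + 4·15 = 74°C.
|ΔTm| = |70 − 74| = 4°C, ≤ 5°C.

|ΔTm| = 4°C; the pair is acceptable.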